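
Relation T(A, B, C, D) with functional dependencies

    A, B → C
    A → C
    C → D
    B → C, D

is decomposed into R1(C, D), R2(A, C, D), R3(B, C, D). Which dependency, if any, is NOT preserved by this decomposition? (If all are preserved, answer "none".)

none

A, B → C: restricted closure across fragments reaches C.
A → C lies within R2.
C → D lies within R1.
B → C, D lies within R3.
Every dependency is enforceable on the fragments, so the decomposition is dependency-preserving.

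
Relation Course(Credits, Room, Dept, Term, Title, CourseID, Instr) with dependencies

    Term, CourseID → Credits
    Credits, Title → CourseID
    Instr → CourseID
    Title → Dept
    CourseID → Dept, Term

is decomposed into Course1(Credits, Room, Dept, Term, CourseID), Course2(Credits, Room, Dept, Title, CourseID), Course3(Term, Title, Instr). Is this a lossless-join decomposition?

Chase test. Columns are Credits, Room, Dept, Term, Title, CourseID, Instr; row i has aⱼ where attribute j ∈ Coursei, else bᵢⱼ.
Initial tableau (one row per fragment):
  row 1: a1 a2 a3 a4 b15 a6 b17
  row 2: a1 a2 a3 b24 a5 a6 b27
  row 3: b31 b32 b33 a4 a5 b36 a7
Rows 2 and 3 agree on Title; apply Title→Dept and equate their Dept entries.
Rows 1 and 2 agree on CourseID; apply CourseID→Dept, Term and equate their Dept, Term entries.
No row becomes fully distinguished — the join is lossy.

No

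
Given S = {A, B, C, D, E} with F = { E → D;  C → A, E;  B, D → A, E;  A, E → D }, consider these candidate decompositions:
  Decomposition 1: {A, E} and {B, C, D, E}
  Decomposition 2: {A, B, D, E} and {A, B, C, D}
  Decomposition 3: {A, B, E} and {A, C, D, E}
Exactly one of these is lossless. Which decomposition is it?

Decomposition 1: common = {E}, closure = {D, E} → lossy.
Decomposition 2: common = {A, B, D}, closure = {A, B, D, E} → lossless.
Decomposition 3: common = {A, E}, closure = {A, D, E} → lossy.

Decomposition 2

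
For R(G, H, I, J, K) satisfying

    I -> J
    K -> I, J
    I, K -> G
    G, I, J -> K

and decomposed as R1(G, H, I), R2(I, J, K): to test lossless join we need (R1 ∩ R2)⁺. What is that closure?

I, J

R1 ∩ R2 = {I}.
I → J applies, adding J
Closure: {I, J}.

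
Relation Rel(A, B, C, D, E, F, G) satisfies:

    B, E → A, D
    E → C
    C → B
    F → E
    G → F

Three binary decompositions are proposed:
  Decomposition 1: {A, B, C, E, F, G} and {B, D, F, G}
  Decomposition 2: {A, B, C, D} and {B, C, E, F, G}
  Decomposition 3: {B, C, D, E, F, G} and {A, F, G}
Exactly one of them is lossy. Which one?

Decomposition 2

Decomposition 1: common = {B, F, G}, closure = {A, B, C, D, E, F, G} → lossless.
Decomposition 2: common = {B, C}, closure = {B, C} → lossy.
Decomposition 3: common = {F, G}, closure = {A, B, C, D, E, F, G} → lossless.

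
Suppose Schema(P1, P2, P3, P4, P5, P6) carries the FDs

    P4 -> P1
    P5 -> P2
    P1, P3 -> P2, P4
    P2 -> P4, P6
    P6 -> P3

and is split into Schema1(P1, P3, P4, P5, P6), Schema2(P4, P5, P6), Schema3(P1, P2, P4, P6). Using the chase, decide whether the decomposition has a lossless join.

Yes

Chase test. Columns are P1, P2, P3, P4, P5, P6; row i has aⱼ where attribute j ∈ Schemai, else bᵢⱼ.
Initial tableau (one row per fragment):
  row 1: a1 b12 a3 a4 a5 a6
  row 2: b21 b22 b23 a4 a5 a6
  row 3: a1 a2 b33 a4 b35 a6
Rows 1 and 2 agree on P4; apply P4→P1 and equate their P1 entries.
Rows 1 and 2 agree on P5; apply P5→P2 and equate their P2 entries.
Rows 1 and 2 agree on P6; apply P6→P3 and equate their P3 entries.
Rows 1 and 3 agree on P6; apply P6→P3 and equate their P3 entries.
Rows 1 and 3 agree on P1, P3; apply P1, P3→P2, P4 and equate their P2, P4 entries.
Row 1 is now all distinguished symbols — the join is lossless.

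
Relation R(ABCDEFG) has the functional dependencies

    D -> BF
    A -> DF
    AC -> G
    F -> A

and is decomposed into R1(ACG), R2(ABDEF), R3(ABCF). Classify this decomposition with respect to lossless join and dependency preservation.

Lossless test (chase): Rows 1 and 2 agree on A; apply A→DF and equate their DF entries. Rows 1 and 3 agree on A; apply A→DF and equate their DF entries. Rows 1 and 3 agree on AC; apply AC→G and equate their G entries. Rows 1 and 2 agree on D; apply D→BF and equate their BF entries. No row becomes fully distinguished — the join is lossy.
Dependency preservation: every FD's attributes lie within a single fragment, so each can be enforced locally — preserved.

lossy but dependency-preserving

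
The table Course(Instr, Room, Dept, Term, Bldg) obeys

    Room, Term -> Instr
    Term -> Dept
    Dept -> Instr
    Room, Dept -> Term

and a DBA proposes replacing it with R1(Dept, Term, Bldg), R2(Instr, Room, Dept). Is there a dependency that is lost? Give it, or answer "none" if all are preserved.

Room, Dept -> Term

Check Room, Dept → Term: no single fragment contains all of {Room, Dept, Term}, and the restricted closure of {Room, Dept} across the fragments never reaches {Term}.
Room, Term → Instr is preserved.
Term → Dept is preserved.
Dept → Instr is preserved.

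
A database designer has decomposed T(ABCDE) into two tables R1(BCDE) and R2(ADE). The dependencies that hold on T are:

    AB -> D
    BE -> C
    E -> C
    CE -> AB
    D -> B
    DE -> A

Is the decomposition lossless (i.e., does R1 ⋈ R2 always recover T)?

Yes

Common attributes: R1 ∩ R2 = {DE}.
Closure of {DE}: E → C applies, adding C; CE → AB applies, adding AB. So (DE)⁺ = {ABCDE}.
This closure contains every attribute of R1, so R1 ∩ R2 → R1. The join is lossless.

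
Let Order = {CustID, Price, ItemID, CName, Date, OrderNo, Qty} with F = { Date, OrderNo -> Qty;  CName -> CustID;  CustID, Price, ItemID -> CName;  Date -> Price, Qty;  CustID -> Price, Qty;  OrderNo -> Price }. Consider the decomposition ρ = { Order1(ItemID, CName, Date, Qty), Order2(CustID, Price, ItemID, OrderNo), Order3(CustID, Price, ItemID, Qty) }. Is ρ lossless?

Chase test. Columns are CustID, Price, ItemID, CName, Date, OrderNo, Qty; row i has aⱼ where attribute j ∈ Orderi, else bᵢⱼ.
Initial tableau (one row per fragment):
  row 1: b11 b12 a3 a4 a5 b16 a7
  row 2: a1 a2 a3 b24 b25 a6 b27
  row 3: a1 a2 a3 b34 b35 b36 a7
Rows 2 and 3 agree on CustID, Price, ItemID; apply CustID, Price, ItemID→CName and equate their CName entries.
Rows 2 and 3 agree on CustID; apply CustID→Price, Qty and equate their Price, Qty entries.
No row becomes fully distinguished — the join is lossy.

No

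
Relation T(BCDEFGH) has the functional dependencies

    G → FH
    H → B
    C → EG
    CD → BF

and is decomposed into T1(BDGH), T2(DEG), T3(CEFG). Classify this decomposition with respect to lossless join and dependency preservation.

lossy but dependency-preserving

Lossless test (chase): Rows 1 and 2 agree on G; apply G→FH and equate their FH entries. Rows 1 and 3 agree on G; apply G→FH and equate their FH entries. Rows 1 and 2 agree on H; apply H→B and equate their B entries. Rows 1 and 3 agree on H; apply H→B and equate their B entries. No row becomes fully distinguished — the join is lossy.
Dependency preservation: G → FH; CD → BF are not contained in any single fragment, but the restricted closure of each left-hand side across the fragments still reaches the right-hand side; the remaining FDs each lie inside some fragment. All dependencies are preserved.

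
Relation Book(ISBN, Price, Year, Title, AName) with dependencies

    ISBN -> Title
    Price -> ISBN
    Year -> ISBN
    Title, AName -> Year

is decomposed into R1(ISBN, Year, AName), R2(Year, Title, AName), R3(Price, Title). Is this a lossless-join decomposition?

Chase test. Columns are ISBN, Price, Year, Title, AName; row i has aⱼ where attribute j ∈ Ri, else bᵢⱼ.
Initial tableau (one row per fragment):
  row 1: a1 b12 a3 b14 a5
  row 2: b21 b22 a3 a4 a5
  row 3: b31 a2 b33 a4 b35
Rows 1 and 2 agree on Year; apply Year→ISBN and equate their ISBN entries.
Rows 1 and 2 agree on ISBN; apply ISBN→Title and equate their Title entries.
No row becomes fully distinguished — the join is lossy.

No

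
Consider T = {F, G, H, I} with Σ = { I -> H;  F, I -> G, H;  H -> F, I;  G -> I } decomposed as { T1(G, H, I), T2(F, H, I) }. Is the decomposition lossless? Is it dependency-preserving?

Lossless test: (H, I)⁺ = {F, G, H, I}, which contains all of one fragment — lossless.
Dependency preservation: F, I → G, H is not contained in any single fragment, but the restricted closure of its left-hand side across the fragments still reaches the right-hand side; the remaining FDs each lie inside some fragment. All dependencies are preserved.

lossless and dependency-preserving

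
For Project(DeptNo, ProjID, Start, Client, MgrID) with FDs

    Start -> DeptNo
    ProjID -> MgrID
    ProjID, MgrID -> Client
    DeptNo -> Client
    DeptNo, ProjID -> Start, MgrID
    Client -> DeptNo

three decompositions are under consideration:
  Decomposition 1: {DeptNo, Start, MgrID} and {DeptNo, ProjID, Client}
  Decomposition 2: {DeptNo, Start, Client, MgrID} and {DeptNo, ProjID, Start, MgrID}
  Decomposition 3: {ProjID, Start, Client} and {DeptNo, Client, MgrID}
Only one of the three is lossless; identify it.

Decomposition 1: common = {DeptNo}, closure = {DeptNo, Client} → lossy.
Decomposition 2: common = {DeptNo, Start, MgrID}, closure = {DeptNo, Start, Client, MgrID} → lossless.
Decomposition 3: common = {Client}, closure = {DeptNo, Client} → lossy.

Decomposition 2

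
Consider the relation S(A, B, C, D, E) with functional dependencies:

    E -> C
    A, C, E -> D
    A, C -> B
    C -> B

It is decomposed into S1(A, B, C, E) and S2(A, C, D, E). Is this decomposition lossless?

Common attributes: S1 ∩ S2 = {A, C, E}.
Closure of {A, C, E}: A, C, E → D applies, adding D; A, C → B applies, adding B. So (A, C, E)⁺ = {A, B, C, D, E}.
This closure contains every attribute of S1, so S1 ∩ S2 → S1. The join is lossless.

Yes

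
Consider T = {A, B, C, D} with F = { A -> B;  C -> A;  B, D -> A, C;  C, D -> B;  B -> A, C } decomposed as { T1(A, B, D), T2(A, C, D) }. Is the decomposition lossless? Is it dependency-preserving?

Lossless test: (A, D)⁺ = {A, B, C, D}, which contains all of one fragment — lossless.
Dependency preservation: B, D → A, C; C, D → B; B → A, C are not contained in any single fragment, but the restricted closure of each left-hand side across the fragments still reaches the right-hand side; the remaining FDs each lie inside some fragment. All dependencies are preserved.

lossless and dependency-preserving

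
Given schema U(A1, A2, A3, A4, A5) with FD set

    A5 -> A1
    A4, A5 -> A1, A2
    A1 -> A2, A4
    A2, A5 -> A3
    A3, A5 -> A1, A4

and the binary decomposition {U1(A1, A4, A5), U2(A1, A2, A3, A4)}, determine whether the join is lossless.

No

Common attributes: U1 ∩ U2 = {A1, A4}.
Closure of {A1, A4}: A1 → A2, A4 applies, adding A2. So (A1, A4)⁺ = {A1, A2, A4}.
The closure contains neither all of U1 = {A1, A4, A5} nor all of U2 = {A1, A2, A3, A4}, so the common attributes are not a superkey of either fragment. The join is lossy.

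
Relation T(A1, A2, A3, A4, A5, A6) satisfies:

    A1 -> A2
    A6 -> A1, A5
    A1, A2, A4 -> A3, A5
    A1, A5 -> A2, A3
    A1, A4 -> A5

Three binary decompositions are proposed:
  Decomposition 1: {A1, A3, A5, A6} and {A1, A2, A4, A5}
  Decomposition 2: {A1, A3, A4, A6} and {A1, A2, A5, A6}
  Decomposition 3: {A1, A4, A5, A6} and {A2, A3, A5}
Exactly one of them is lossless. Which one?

Decomposition 2

Decomposition 1: common = {A1, A5}, closure = {A1, A2, A3, A5} → lossy.
Decomposition 2: common = {A1, A6}, closure = {A1, A2, A3, A5, A6} → lossless.
Decomposition 3: common = {A5}, closure = {A5} → lossy.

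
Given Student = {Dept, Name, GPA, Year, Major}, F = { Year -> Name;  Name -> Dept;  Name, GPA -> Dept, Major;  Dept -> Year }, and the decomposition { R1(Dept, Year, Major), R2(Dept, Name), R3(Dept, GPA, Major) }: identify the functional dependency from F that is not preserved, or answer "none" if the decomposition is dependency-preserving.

none

Year → Name: restricted closure across fragments reaches Name.
Name → Dept lies within R2.
Name, GPA → Dept, Major: restricted closure across fragments reaches Dept, Major.
Dept → Year lies within R1.
Every dependency is enforceable on the fragments, so the decomposition is dependency-preserving.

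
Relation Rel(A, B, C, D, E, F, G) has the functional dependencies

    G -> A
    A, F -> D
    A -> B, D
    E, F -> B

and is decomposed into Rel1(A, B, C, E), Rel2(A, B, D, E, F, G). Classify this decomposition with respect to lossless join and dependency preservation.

lossy but dependency-preserving

Lossless test: (A, B, E)⁺ = {A, B, D, E}, which is a superkey of neither fragment — lossy.
Dependency preservation: every FD's attributes lie within a single fragment, so each can be enforced locally — preserved.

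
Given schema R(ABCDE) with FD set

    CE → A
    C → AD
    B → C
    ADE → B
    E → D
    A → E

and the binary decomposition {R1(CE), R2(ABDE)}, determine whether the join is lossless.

Common attributes: R1 ∩ R2 = {E}.
Closure of {E}: E → D applies, adding D. So (E)⁺ = {DE}.
The closure contains neither all of R1 = {CE} nor all of R2 = {ABDE}, so the common attributes are not a superkey of either fragment. The join is lossy.

No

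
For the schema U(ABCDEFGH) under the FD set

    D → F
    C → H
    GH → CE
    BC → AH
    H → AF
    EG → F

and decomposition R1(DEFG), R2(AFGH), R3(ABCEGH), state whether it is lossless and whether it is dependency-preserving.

Lossless test (chase): Rows 2 and 3 agree on GH; apply GH→CE and equate their CE entries. Rows 2 and 3 agree on H; apply H→AF and equate their AF entries. No row becomes fully distinguished — the join is lossy.
Dependency preservation: every FD's attributes lie within a single fragment, so each can be enforced locally — preserved.

lossy but dependency-preserving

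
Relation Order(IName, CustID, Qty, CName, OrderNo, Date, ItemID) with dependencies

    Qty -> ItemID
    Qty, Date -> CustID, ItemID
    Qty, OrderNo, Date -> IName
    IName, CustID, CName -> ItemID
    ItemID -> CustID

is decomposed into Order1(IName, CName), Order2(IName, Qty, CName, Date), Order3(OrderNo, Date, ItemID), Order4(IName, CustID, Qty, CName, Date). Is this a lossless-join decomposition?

Chase test. Columns are IName, CustID, Qty, CName, OrderNo, Date, ItemID; row i has aⱼ where attribute j ∈ Orderi, else bᵢⱼ.
Initial tableau (one row per fragment):
  row 1: a1 b12 b13 a4 b15 b16 b17
  row 2: a1 b22 a3 a4 b25 a6 b27
  row 3: b31 b32 b33 b34 a5 a6 a7
  row 4: a1 a2 a3 a4 b45 a6 b47
Rows 2 and 4 agree on Qty; apply Qty→ItemID and equate their ItemID entries.
Rows 2 and 4 agree on Qty, Date; apply Qty, Date→CustID, ItemID and equate their CustID, ItemID entries.
No row becomes fully distinguished — the join is lossy.

No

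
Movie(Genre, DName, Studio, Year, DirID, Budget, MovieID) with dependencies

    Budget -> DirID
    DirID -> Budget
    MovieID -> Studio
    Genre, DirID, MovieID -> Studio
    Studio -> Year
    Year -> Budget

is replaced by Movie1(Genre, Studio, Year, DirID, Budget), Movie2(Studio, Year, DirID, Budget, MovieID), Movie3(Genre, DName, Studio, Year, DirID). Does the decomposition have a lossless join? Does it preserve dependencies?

Lossless test (chase): Rows 1 and 3 agree on DirID; apply DirID→Budget and equate their Budget entries. No row becomes fully distinguished — the join is lossy.
Dependency preservation: Genre, DirID, MovieID → Studio is not contained in any single fragment, but the restricted closure of its left-hand side across the fragments still reaches the right-hand side; the remaining FDs each lie inside some fragment. All dependencies are preserved.

lossy but dependency-preserving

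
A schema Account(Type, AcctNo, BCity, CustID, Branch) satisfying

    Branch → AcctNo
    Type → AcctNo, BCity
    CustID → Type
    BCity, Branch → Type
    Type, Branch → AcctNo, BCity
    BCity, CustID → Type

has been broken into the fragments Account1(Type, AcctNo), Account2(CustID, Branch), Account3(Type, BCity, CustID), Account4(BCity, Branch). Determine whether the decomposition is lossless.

Chase test. Columns are Type, AcctNo, BCity, CustID, Branch; row i has aⱼ where attribute j ∈ Accounti, else bᵢⱼ.
Initial tableau (one row per fragment):
  row 1: a1 a2 b13 b14 b15
  row 2: b21 b22 b23 a4 a5
  row 3: a1 b32 a3 a4 b35
  row 4: b41 b42 a3 b44 a5
Rows 2 and 4 agree on Branch; apply Branch→AcctNo and equate their AcctNo entries.
Rows 1 and 3 agree on Type; apply Type→AcctNo, BCity and equate their AcctNo, BCity entries.
Rows 2 and 3 agree on CustID; apply CustID→Type and equate their Type entries.
Rows 1 and 2 agree on Type; apply Type→AcctNo, BCity and equate their AcctNo, BCity entries.
Rows 2 and 4 agree on BCity, Branch; apply BCity, Branch→Type and equate their Type entries.
Row 2 is now all distinguished symbols — the join is lossless.

Yes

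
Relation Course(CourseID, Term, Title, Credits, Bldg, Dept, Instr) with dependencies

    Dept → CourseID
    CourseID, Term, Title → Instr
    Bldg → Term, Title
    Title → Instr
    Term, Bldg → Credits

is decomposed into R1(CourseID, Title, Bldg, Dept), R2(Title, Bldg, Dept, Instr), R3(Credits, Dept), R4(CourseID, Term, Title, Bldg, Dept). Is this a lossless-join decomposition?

No

Chase test. Columns are CourseID, Term, Title, Credits, Bldg, Dept, Instr; row i has aⱼ where attribute j ∈ Ri, else bᵢⱼ.
Initial tableau (one row per fragment):
  row 1: a1 b12 a3 b14 a5 a6 b17
  row 2: b21 b22 a3 b24 a5 a6 a7
  row 3: b31 b32 b33 a4 b35 a6 b37
  row 4: a1 a2 a3 b44 a5 a6 b47
Rows 1 and 2 agree on Dept; apply Dept→CourseID and equate their CourseID entries.
Rows 1 and 3 agree on Dept; apply Dept→CourseID and equate their CourseID entries.
Rows 1 and 2 agree on Bldg; apply Bldg→Term, Title and equate their Term, Title entries.
Rows 1 and 4 agree on Bldg; apply Bldg→Term, Title and equate their Term, Title entries.
Rows 1 and 2 agree on Title; apply Title→Instr and equate their Instr entries.
Rows 1 and 4 agree on Title; apply Title→Instr and equate their Instr entries.
Rows 1 and 2 agree on Term, Bldg; apply Term, Bldg→Credits and equate their Credits entries.
Rows 1 and 4 agree on Term, Bldg; apply Term, Bldg→Credits and equate their Credits entries.
No row becomes fully distinguished — the join is lossy.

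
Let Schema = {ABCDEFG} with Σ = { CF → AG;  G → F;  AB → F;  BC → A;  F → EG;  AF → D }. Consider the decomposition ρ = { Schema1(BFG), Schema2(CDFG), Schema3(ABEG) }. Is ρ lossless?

Chase test. Columns are ABCDEFG; row i has aⱼ where attribute j ∈ Schemai, else bᵢⱼ.
Initial tableau (one row per fragment):
  row 1: b11 a2 b13 b14 b15 a6 a7
  row 2: b21 b22 a3 a4 b25 a6 a7
  row 3: a1 a2 b33 b34 a5 b36 a7
Rows 1 and 3 agree on G; apply G→F and equate their F entries.
Rows 1 and 2 agree on F; apply F→EG and equate their EG entries.
Rows 1 and 3 agree on F; apply F→EG and equate their EG entries.
No row becomes fully distinguished — the join is lossy.

No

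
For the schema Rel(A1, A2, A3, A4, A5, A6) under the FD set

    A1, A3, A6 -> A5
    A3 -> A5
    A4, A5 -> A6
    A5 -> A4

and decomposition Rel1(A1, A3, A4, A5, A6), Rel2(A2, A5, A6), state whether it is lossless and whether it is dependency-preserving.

Lossless test: (A5, A6)⁺ = {A4, A5, A6}, which is a superkey of neither fragment — lossy.
Dependency preservation: every FD's attributes lie within a single fragment, so each can be enforced locally — preserved.

lossy but dependency-preserving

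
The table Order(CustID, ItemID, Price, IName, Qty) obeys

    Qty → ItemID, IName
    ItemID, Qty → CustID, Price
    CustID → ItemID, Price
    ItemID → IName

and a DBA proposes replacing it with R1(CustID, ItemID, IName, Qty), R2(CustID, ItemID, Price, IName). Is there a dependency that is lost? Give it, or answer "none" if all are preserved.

Qty → ItemID, IName lies within R1.
ItemID, Qty → CustID, Price: restricted closure across fragments reaches CustID, Price.
CustID → ItemID, Price lies within R2.
ItemID → IName lies within R1.
Every dependency is enforceable on the fragments, so the decomposition is dependency-preserving.

none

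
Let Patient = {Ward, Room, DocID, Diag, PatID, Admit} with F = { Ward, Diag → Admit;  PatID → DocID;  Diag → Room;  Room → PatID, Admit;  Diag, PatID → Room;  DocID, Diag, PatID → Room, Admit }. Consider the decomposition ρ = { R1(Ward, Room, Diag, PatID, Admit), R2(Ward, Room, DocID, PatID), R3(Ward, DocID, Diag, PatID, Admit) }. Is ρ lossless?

Chase test. Columns are Ward, Room, DocID, Diag, PatID, Admit; row i has aⱼ where attribute j ∈ Ri, else bᵢⱼ.
Initial tableau (one row per fragment):
  row 1: a1 a2 b13 a4 a5 a6
  row 2: a1 a2 a3 b24 a5 b26
  row 3: a1 b32 a3 a4 a5 a6
Rows 1 and 2 agree on PatID; apply PatID→DocID and equate their DocID entries.
Rows 1 and 3 agree on Diag; apply Diag→Room and equate their Room entries.
Rows 1 and 2 agree on Room; apply Room→PatID, Admit and equate their PatID, Admit entries.
Row 1 is now all distinguished symbols — the join is lossless.

Yes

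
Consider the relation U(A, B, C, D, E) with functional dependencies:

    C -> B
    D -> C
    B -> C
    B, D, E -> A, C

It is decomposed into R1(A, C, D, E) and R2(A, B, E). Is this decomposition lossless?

Common attributes: R1 ∩ R2 = {A, E}.
No dependency enlarges {A, E}, so (A, E)⁺ = {A, E}.
The closure contains neither all of R1 = {A, C, D, E} nor all of R2 = {A, B, E}, so the common attributes are not a superkey of either fragment. The join is lossy.

No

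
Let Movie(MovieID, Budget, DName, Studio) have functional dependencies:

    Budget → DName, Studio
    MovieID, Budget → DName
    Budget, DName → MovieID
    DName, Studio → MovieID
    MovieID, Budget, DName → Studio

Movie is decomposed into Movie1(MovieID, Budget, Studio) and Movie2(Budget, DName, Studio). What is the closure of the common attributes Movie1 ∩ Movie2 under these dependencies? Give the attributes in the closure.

MovieID, Budget, DName, Studio

Movie1 ∩ Movie2 = {Budget, Studio}.
Budget → DName, Studio applies, adding DName
Budget, DName → MovieID applies, adding MovieID
Closure: {MovieID, Budget, DName, Studio}.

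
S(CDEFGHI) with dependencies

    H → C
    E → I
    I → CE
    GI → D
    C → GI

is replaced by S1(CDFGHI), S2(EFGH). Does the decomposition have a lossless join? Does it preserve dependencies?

Lossless test: (FGH)⁺ = {CDEFGHI}, which contains all of one fragment — lossless.
Dependency preservation: the restricted closure of {E} across the fragments never reaches {I}, so E → I cannot be enforced without a join — not preserved.

lossless but not dependency-preserving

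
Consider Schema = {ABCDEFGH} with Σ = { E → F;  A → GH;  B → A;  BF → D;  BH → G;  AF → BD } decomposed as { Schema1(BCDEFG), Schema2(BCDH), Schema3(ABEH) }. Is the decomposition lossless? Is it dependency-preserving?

lossless but not dependency-preserving

Lossless test (chase): Rows 1 and 3 agree on E; apply E→F and equate their F entries. Rows 1 and 2 agree on B; apply B→A and equate their A entries. Rows 1 and 3 agree on B; apply B→A and equate their A entries. Rows 1 and 3 agree on BF; apply BF→D and equate their D entries. Rows 2 and 3 agree on BH; apply BH→G and equate their G entries. Rows 1 and 2 agree on A; apply A→GH and equate their GH entries. Row 1 is now all distinguished symbols — the join is lossless.
Dependency preservation: the restricted closure of {A} across the fragments never reaches {GH}, so A → GH cannot be enforced without a join — not preserved.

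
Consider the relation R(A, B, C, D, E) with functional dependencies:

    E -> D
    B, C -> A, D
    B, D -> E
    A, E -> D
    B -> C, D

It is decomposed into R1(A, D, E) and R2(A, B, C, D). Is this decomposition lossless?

No

Common attributes: R1 ∩ R2 = {A, D}.
No dependency enlarges {A, D}, so (A, D)⁺ = {A, D}.
The closure contains neither all of R1 = {A, D, E} nor all of R2 = {A, B, C, D}, so the common attributes are not a superkey of either fragment. The join is lossy.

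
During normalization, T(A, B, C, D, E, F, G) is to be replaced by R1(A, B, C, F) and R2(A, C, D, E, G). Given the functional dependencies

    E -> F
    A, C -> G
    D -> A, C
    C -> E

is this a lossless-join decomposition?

No

Common attributes: R1 ∩ R2 = {A, C}.
Closure of {A, C}: A, C → G applies, adding G; C → E applies, adding E; E → F applies, adding F. So (A, C)⁺ = {A, C, E, F, G}.
The closure contains neither all of R1 = {A, B, C, F} nor all of R2 = {A, C, D, E, G}, so the common attributes are not a superkey of either fragment. The join is lossy.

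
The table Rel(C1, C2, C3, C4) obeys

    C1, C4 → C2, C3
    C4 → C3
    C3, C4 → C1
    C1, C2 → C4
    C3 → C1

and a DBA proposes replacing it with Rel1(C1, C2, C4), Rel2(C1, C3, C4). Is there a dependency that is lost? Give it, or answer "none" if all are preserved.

none

C1, C4 → C2, C3: restricted closure across fragments reaches C2, C3.
C4 → C3 lies within Rel2.
C3, C4 → C1 lies within Rel2.
C1, C2 → C4 lies within Rel1.
C3 → C1 lies within Rel2.
Every dependency is enforceable on the fragments, so the decomposition is dependency-preserving.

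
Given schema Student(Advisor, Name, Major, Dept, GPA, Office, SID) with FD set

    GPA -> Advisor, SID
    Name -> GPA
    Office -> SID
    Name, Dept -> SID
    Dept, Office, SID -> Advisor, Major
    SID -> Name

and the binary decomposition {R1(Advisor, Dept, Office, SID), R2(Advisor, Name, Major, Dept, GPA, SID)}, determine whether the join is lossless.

No

Common attributes: R1 ∩ R2 = {Advisor, Dept, SID}.
Closure of {Advisor, Dept, SID}: SID → Name applies, adding Name; Name → GPA applies, adding GPA. So (Advisor, Dept, SID)⁺ = {Advisor, Name, Dept, GPA, SID}.
The closure contains neither all of R1 = {Advisor, Dept, Office, SID} nor all of R2 = {Advisor, Name, Major, Dept, GPA, SID}, so the common attributes are not a superkey of either fragment. The join is lossy.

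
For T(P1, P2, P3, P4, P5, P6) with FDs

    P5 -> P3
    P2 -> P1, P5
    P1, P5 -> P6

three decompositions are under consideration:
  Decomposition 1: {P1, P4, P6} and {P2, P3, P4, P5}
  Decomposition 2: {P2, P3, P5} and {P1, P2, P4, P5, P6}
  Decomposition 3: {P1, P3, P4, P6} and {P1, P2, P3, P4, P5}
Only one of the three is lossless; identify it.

Decomposition 1: common = {P4}, closure = {P4} → lossy.
Decomposition 2: common = {P2, P5}, closure = {P1, P2, P3, P5, P6} → lossless.
Decomposition 3: common = {P1, P3, P4}, closure = {P1, P3, P4} → lossy.

Decomposition 2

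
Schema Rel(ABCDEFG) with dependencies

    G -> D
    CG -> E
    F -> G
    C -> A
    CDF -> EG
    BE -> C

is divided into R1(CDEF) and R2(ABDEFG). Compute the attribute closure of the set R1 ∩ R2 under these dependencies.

DEFG

R1 ∩ R2 = {DEF}.
F → G applies, adding G
Closure: {DEFG}.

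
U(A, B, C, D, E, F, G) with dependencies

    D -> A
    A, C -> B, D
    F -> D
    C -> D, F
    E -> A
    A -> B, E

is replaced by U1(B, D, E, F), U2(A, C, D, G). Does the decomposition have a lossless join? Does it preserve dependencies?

lossy and not dependency-preserving

Lossless test: (D)⁺ = {A, B, D, E}, which is a superkey of neither fragment — lossy.
Dependency preservation: the restricted closure of {C} across the fragments never reaches {D, F}, so C → D, F cannot be enforced without a join — not preserved.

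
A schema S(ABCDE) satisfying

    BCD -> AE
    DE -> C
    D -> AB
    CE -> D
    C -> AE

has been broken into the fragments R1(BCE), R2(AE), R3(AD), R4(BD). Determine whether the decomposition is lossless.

No

Chase test. Columns are ABCDE; row i has aⱼ where attribute j ∈ Ri, else bᵢⱼ.
Initial tableau (one row per fragment):
  row 1: b11 a2 a3 b14 a5
  row 2: a1 b22 b23 b24 a5
  row 3: a1 b32 b33 a4 b35
  row 4: b41 a2 b43 a4 b45
Rows 3 and 4 agree on D; apply D→AB and equate their AB entries.
No row becomes fully distinguished — the join is lossy.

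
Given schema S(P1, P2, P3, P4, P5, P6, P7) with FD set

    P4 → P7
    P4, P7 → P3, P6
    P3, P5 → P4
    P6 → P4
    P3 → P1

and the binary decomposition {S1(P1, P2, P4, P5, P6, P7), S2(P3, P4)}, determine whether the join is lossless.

Common attributes: S1 ∩ S2 = {P4}.
Closure of {P4}: P4 → P7 applies, adding P7; P4, P7 → P3, P6 applies, adding P3, P6; P3 → P1 applies, adding P1. So (P4)⁺ = {P1, P3, P4, P6, P7}.
This closure contains every attribute of S2, so S1 ∩ S2 → S2. The join is lossless.

Yes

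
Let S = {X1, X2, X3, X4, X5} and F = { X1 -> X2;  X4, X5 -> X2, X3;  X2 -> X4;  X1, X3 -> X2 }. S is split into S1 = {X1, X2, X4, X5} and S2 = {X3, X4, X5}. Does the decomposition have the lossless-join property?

Yes

Common attributes: S1 ∩ S2 = {X4, X5}.
Closure of {X4, X5}: X4, X5 → X2, X3 applies, adding X2, X3. So (X4, X5)⁺ = {X2, X3, X4, X5}.
This closure contains every attribute of S2, so S1 ∩ S2 → S2. The join is lossless.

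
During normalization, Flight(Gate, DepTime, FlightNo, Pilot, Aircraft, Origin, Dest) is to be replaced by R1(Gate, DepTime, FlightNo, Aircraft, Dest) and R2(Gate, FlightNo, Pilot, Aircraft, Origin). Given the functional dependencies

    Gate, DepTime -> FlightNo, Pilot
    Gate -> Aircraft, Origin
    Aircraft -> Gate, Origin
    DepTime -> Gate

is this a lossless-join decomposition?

No

Common attributes: R1 ∩ R2 = {Gate, FlightNo, Aircraft}.
Closure of {Gate, FlightNo, Aircraft}: Gate → Aircraft, Origin applies, adding Origin. So (Gate, FlightNo, Aircraft)⁺ = {Gate, FlightNo, Aircraft, Origin}.
The closure contains neither all of R1 = {Gate, DepTime, FlightNo, Aircraft, Dest} nor all of R2 = {Gate, FlightNo, Pilot, Aircraft, Origin}, so the common attributes are not a superkey of either fragment. The join is lossy.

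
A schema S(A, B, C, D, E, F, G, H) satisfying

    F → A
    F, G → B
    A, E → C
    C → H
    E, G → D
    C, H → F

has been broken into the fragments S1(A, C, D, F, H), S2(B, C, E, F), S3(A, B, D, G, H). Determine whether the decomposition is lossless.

No

Chase test. Columns are A, B, C, D, E, F, G, H; row i has aⱼ where attribute j ∈ Si, else bᵢⱼ.
Initial tableau (one row per fragment):
  row 1: a1 b12 a3 a4 b15 a6 b17 a8
  row 2: b21 a2 a3 b24 a5 a6 b27 b28
  row 3: a1 a2 b33 a4 b35 b36 a7 a8
Rows 1 and 2 agree on F; apply F→A and equate their A entries.
Rows 1 and 2 agree on C; apply C→H and equate their H entries.
No row becomes fully distinguished — the join is lossy.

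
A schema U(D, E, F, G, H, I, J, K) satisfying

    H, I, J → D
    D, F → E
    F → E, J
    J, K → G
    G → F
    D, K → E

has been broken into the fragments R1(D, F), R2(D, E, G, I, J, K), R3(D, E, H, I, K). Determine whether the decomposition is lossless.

Chase test. Columns are D, E, F, G, H, I, J, K; row i has aⱼ where attribute j ∈ Ri, else bᵢⱼ.
Initial tableau (one row per fragment):
  row 1: a1 b12 a3 b14 b15 b16 b17 b18
  row 2: a1 a2 b23 a4 b25 a6 a7 a8
  row 3: a1 a2 b33 b34 a5 a6 b37 a8
No row becomes fully distinguished — the join is lossy.

No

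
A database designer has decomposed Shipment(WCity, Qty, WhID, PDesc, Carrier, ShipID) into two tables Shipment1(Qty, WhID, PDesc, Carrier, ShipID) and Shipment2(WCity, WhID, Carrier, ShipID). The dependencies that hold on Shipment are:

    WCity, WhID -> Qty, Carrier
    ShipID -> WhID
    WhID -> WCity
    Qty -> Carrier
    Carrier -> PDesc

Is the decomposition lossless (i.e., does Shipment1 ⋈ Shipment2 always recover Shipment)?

Common attributes: Shipment1 ∩ Shipment2 = {WhID, Carrier, ShipID}.
Closure of {WhID, Carrier, ShipID}: WhID → WCity applies, adding WCity; Carrier → PDesc applies, adding PDesc; WCity, WhID → Qty, Carrier applies, adding Qty. So (WhID, Carrier, ShipID)⁺ = {WCity, Qty, WhID, PDesc, Carrier, ShipID}.
This closure contains every attribute of Shipment1, so Shipment1 ∩ Shipment2 → Shipment1. The join is lossless.

Yes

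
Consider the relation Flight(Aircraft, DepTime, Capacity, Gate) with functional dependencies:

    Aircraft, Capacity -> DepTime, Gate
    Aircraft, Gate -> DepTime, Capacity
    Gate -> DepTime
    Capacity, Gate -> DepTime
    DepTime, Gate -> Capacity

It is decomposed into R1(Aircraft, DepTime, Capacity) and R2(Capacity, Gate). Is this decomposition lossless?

Common attributes: R1 ∩ R2 = {Capacity}.
No dependency enlarges {Capacity}, so (Capacity)⁺ = {Capacity}.
The closure contains neither all of R1 = {Aircraft, DepTime, Capacity} nor all of R2 = {Capacity, Gate}, so the common attributes are not a superkey of either fragment. The join is lossy.

No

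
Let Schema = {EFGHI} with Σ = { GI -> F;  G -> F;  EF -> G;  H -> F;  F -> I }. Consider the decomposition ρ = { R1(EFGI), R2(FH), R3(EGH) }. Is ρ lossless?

Chase test. Columns are EFGHI; row i has aⱼ where attribute j ∈ Ri, else bᵢⱼ.
Initial tableau (one row per fragment):
  row 1: a1 a2 a3 b14 a5
  row 2: b21 a2 b23 a4 b25
  row 3: a1 b32 a3 a4 b35
Rows 1 and 3 agree on G; apply G→F and equate their F entries.
Rows 1 and 2 agree on F; apply F→I and equate their I entries.
Rows 1 and 3 agree on F; apply F→I and equate their I entries.
Row 3 is now all distinguished symbols — the join is lossless.

Yes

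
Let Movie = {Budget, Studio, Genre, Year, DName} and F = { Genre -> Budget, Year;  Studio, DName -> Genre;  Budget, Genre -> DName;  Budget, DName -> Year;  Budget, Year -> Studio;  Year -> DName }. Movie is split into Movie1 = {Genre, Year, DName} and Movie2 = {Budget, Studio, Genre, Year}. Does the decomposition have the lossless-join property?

Yes

Common attributes: Movie1 ∩ Movie2 = {Genre, Year}.
Closure of {Genre, Year}: Genre → Budget, Year applies, adding Budget; Budget, Genre → DName applies, adding DName; Budget, Year → Studio applies, adding Studio. So (Genre, Year)⁺ = {Budget, Studio, Genre, Year, DName}.
This closure contains every attribute of Movie1, so Movie1 ∩ Movie2 → Movie1. The join is lossless.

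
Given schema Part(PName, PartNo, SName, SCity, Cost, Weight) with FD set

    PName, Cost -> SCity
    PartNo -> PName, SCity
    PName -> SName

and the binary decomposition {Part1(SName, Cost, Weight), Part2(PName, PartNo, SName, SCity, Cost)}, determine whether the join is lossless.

No

Common attributes: Part1 ∩ Part2 = {SName, Cost}.
No dependency enlarges {SName, Cost}, so (SName, Cost)⁺ = {SName, Cost}.
The closure contains neither all of Part1 = {SName, Cost, Weight} nor all of Part2 = {PName, PartNo, SName, SCity, Cost}, so the common attributes are not a superkey of either fragment. The join is lossy.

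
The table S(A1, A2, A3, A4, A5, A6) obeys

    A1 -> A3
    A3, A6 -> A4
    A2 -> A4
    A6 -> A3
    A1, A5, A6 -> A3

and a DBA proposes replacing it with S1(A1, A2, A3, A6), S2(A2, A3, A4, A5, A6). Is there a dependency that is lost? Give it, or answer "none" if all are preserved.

none

A1 → A3 lies within S1.
A3, A6 → A4 lies within S2.
A2 → A4 lies within S2.
A6 → A3 lies within S1.
A1, A5, A6 → A3: restricted closure across fragments reaches A3.
Every dependency is enforceable on the fragments, so the decomposition is dependency-preserving.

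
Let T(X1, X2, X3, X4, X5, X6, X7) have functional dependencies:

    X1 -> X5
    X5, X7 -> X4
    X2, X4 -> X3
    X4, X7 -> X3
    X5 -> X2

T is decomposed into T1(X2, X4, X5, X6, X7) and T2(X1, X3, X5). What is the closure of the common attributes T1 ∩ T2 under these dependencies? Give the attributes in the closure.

X2, X5

T1 ∩ T2 = {X5}.
X5 → X2 applies, adding X2
Closure: {X2, X5}.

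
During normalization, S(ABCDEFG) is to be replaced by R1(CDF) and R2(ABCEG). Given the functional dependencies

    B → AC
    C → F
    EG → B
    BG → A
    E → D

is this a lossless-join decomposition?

No

Common attributes: R1 ∩ R2 = {C}.
Closure of {C}: C → F applies, adding F. So (C)⁺ = {CF}.
The closure contains neither all of R1 = {CDF} nor all of R2 = {ABCEG}, so the common attributes are not a superkey of either fragment. The join is lossy.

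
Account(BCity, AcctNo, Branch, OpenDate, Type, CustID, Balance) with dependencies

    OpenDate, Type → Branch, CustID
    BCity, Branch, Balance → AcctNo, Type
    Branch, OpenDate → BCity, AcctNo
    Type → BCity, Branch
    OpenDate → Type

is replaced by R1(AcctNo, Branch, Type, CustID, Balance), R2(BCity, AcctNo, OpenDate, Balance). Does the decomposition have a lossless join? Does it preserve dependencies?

Lossless test: (AcctNo, Balance)⁺ = {AcctNo, Balance}, which is a superkey of neither fragment — lossy.
Dependency preservation: the restricted closure of {OpenDate, Type} across the fragments never reaches {Branch, CustID}, so OpenDate, Type → Branch, CustID cannot be enforced without a join — not preserved.

lossy and not dependency-preserving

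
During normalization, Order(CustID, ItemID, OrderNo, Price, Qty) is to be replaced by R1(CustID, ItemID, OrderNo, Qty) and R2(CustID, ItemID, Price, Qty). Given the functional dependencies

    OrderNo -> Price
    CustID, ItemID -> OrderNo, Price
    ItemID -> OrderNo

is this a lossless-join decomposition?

Common attributes: R1 ∩ R2 = {CustID, ItemID, Qty}.
Closure of {CustID, ItemID, Qty}: CustID, ItemID → OrderNo, Price applies, adding OrderNo, Price. So (CustID, ItemID, Qty)⁺ = {CustID, ItemID, OrderNo, Price, Qty}.
This closure contains every attribute of R1, so R1 ∩ R2 → R1. The join is lossless.

Yes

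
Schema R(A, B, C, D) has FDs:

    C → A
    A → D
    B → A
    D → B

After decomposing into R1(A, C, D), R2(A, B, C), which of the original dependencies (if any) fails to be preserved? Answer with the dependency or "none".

C → A lies within R1.
A → D lies within R1.
B → A lies within R2.
D → B: restricted closure across fragments reaches B.
Every dependency is enforceable on the fragments, so the decomposition is dependency-preserving.

none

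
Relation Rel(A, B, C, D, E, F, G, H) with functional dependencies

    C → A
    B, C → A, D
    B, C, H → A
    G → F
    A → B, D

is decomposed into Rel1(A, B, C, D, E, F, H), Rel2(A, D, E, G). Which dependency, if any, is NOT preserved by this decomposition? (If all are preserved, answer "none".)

Check G → F: no single fragment contains all of {F, G}, and the restricted closure of {G} across the fragments never reaches {F}.
C → A is preserved.
B, C → A, D is preserved.
B, C, H → A is preserved.
A → B, D is preserved.

G → F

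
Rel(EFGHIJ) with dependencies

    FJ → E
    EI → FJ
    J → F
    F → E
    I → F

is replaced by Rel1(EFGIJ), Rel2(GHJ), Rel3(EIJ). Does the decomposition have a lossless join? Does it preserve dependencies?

Lossless test (chase): Rows 1 and 3 agree on EI; apply EI→FJ and equate their FJ entries. Rows 1 and 2 agree on J; apply J→F and equate their F entries. Rows 1 and 2 agree on F; apply F→E and equate their E entries. No row becomes fully distinguished — the join is lossy.
Dependency preservation: every FD's attributes lie within a single fragment, so each can be enforced locally — preserved.

lossy but dependency-preserving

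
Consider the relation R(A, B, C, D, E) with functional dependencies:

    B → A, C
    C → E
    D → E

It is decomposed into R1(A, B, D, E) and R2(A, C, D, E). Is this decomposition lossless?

Common attributes: R1 ∩ R2 = {A, D, E}.
No dependency enlarges {A, D, E}, so (A, D, E)⁺ = {A, D, E}.
The closure contains neither all of R1 = {A, B, D, E} nor all of R2 = {A, C, D, E}, so the common attributes are not a superkey of either fragment. The join is lossy.

No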